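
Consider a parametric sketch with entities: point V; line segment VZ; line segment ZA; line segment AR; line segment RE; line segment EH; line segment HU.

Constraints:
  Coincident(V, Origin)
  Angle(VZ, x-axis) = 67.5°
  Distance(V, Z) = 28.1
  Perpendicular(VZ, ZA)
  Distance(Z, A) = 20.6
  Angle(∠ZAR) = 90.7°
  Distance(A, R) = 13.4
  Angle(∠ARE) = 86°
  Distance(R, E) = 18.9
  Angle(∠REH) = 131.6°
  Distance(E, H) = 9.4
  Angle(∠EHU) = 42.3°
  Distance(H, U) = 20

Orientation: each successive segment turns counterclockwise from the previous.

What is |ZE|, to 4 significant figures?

12.46

V is at the origin; VZ runs at 67.5° with length 28.1, so Z = (10.75, 25.96). The perpendicularity gives ZA at right angles to VZ, so ZA runs at 157.5°; with |ZA| = 20.6, A = (-8.279, 33.84). ∠ZAR = 90.7° gives AR at -113.2° from the x-axis; with |AR| = 13.4, R = (-13.56, 21.53). ∠ARE = 86.0° gives RE at -19.20° from the x-axis; with |RE| = 18.9, E = (4.291, 15.31). Then |ZE| = |E − Z| = 12.46.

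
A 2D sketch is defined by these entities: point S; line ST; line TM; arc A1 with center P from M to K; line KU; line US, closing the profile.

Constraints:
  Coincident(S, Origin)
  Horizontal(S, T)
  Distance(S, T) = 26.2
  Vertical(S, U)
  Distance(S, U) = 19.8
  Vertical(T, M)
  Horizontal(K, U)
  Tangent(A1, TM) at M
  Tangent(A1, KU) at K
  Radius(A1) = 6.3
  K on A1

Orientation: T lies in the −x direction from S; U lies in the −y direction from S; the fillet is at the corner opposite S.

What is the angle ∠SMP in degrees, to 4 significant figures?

27.26°

S is at the origin; ST is horizontal with |ST| = 26.2 and T on the −x side, so T = (-26.20, 0.000). S and U share the same x with |SU| = 19.8 and U on the −y side, so U = (0.000, -19.80). The virtual corner opposite S is at (-26.20, -19.80). Since A1 is tangent to TM there, PM ⟂ TM and since A1 is tangent to KU there, PK ⟂ KU, with radius 6.3, so the center P sits 6.3 in from both sides at P = (-19.90, -13.50). That places the tangent points at M = (-26.20, -13.50) on TM and K = (-19.90, -19.80) on KU. Then cos ∠SMP = MS·MP / (|MS||MP|), giving 27.26°.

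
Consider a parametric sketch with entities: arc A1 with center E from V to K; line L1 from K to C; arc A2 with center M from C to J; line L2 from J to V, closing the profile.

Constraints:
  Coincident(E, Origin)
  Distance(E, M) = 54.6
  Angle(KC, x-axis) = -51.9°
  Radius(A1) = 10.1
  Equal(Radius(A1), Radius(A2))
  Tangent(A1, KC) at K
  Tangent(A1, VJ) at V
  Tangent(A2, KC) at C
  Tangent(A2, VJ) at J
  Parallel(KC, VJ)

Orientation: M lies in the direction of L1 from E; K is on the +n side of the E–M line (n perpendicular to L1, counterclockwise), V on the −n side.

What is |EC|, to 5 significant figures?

55.526

Tangency of A1 to both parallel lines with radius 10.1 puts K and V at E ± 10.1·n: K = (7.9480, 6.2321), V = (-7.9480, -6.2321). Equal radii place C and J the same way about M: C = M + 10.1·n = (41.638, -36.735), J = M − 10.1·n = (25.742, -49.199). Then |EC| = |C − E| = 55.526.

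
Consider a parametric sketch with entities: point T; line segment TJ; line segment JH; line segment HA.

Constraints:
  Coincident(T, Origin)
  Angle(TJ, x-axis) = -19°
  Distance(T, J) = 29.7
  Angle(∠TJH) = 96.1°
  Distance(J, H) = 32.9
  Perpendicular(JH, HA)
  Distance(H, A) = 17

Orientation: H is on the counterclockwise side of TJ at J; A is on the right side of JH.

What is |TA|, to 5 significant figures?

58.866

T is at the origin; TJ runs at -19.0° with length 29.7, so J = 29.7·(cos -19.0°, sin -19.0°) = (28.082, -9.6694). ∠TJH = 96.1°, so JH runs at -19.0° + (180° − 96.1°) = 64.900° from the x-axis; with |JH| = 32.9, H = J + 32.9·(cos 64.900°, sin 64.900°) = (42.038, 20.124). The perpendicularity gives HA at right angles to JH; with |HA| = 17.0 on the right of JH, A = H + 17.0·(0.90557, -0.42420) = (57.433, 12.912). Then |TA| = |A − T| = 58.866.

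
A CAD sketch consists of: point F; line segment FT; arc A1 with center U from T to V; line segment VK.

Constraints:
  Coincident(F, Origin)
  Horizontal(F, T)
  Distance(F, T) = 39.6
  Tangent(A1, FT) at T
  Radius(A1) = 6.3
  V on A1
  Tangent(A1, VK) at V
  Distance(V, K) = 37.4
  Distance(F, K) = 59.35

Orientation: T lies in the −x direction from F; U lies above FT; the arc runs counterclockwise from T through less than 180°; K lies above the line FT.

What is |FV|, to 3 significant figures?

34.2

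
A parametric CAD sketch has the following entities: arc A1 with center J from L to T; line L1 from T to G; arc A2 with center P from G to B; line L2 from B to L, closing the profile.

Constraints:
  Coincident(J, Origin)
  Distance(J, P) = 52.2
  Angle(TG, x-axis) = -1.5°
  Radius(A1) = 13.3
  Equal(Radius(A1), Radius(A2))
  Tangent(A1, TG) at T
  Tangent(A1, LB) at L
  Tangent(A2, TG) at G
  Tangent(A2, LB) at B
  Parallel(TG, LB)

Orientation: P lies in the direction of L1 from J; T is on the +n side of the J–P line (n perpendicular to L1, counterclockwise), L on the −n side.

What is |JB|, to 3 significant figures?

53.9

Tangency of A1 to both parallel lines with radius 13.3 puts T and L at J ± 13.3·n: T = (0.348, 13.3), L = (-0.348, -13.3). Equal radii place G and B the same way about P: G = P + 13.3·n = (52.5, 11.9), B = P − 13.3·n = (51.8, -14.7). Then |JB| = |B − J| = 53.9.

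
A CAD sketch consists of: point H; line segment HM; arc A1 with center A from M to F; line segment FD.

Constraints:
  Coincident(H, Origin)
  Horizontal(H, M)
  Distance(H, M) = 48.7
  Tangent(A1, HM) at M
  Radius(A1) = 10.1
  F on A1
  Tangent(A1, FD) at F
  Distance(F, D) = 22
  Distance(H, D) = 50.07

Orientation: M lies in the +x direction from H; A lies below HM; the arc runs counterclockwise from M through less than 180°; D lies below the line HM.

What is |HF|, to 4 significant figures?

39.89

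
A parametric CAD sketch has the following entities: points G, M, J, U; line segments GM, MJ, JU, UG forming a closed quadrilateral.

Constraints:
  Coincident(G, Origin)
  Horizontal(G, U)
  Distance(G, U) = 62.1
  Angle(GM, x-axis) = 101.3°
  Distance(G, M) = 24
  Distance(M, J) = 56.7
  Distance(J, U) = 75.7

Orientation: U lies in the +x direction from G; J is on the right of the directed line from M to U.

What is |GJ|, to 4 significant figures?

33.68

Checks: |MJ| = 56.70 ✓; |JU| = 75.70 ✓.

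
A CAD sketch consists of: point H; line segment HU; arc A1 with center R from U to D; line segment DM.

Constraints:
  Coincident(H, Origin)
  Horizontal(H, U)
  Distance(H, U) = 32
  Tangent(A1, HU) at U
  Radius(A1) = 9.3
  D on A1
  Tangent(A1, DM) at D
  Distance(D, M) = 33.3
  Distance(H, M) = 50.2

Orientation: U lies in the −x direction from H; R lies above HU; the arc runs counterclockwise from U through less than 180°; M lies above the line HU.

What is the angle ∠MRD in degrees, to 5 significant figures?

74.396°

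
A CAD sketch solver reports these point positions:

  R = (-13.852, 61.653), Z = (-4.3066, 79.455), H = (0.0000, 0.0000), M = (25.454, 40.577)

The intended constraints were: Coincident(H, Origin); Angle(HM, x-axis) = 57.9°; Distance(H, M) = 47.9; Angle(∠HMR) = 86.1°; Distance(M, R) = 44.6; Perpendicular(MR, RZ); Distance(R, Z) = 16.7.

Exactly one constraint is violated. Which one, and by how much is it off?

Distance(R, Z) = 16.7 — off by 3.50.

H = (0.00, 0.00) ✓; HM at 57.90° ✓; |HM| = 47.90 ✓; ∠HMR = 86.10° ✓; |MR| = 44.60 ✓; ∠(MR, RZ) = 90.00° ✓; |RZ| = 20.20 ✗.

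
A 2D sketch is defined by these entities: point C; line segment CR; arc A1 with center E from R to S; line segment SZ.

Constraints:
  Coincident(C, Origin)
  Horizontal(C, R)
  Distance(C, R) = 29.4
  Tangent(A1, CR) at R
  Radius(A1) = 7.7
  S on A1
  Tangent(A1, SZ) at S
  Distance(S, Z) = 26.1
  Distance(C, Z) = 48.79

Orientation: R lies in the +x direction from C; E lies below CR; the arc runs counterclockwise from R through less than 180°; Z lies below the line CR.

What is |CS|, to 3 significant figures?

25.2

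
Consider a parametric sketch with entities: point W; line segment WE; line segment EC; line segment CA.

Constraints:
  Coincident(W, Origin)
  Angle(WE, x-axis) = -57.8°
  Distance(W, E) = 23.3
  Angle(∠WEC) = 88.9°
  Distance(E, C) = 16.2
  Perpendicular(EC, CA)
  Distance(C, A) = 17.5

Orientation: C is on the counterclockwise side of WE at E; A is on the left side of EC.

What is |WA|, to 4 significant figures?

16.79

∠WEC = 88.9°, so EC runs at -57.8° + (180° − 88.9°) = 33.30° from the x-axis; with |EC| = 16.2, C = E + 16.2·(cos 33.30°, sin 33.30°) = (25.96, -10.82). EC is perpendicular to CA; with |CA| = 17.5 on the left of EC, A = C + 17.5·(-0.5490, 0.8358) = (16.35, 3.804). Then |WA| = |A − W| = 16.79.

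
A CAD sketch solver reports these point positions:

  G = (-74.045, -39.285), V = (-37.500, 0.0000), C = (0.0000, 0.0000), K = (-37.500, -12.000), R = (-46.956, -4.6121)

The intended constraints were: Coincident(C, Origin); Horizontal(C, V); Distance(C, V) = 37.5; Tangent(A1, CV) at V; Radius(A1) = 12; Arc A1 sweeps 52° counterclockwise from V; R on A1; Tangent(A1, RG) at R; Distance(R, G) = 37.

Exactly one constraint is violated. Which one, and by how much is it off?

Distance(R, G) = 37 — off by 7.00.

C = (0.00, 0.00) ✓; C.y = 0.00, V.y = 0.00 ✓; |CV| = 37.50 ✓; ∠(KV, VC) = 90.00° ✓; |KV| = 12.00 ✓; bearing(K→R) − bearing(K→V) = 52.00° ✓; |KR| = 12.00 ✓; ∠(KR, RG) = 90.00° ✓; |RG| = 44.00 ✗.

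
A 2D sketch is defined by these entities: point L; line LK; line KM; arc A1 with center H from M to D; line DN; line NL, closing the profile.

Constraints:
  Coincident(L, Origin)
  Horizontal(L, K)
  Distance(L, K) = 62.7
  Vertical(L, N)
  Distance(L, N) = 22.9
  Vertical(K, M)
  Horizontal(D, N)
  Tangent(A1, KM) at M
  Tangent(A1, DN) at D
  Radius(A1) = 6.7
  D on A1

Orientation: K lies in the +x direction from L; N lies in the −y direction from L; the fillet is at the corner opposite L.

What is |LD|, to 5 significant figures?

60.501

L is at the origin; L and K share the same y with |LK| = 62.7 and K on the +x side, so K = (62.700, 0.0000). L and N share the same x with |LN| = 22.9 and N on the −y side, so N = (0.0000, -22.900). The virtual corner opposite L is at (62.700, -22.900). The tangent condition forces HM to be normal to KM and since A1 is tangent to DN there, HD ⟂ DN, with radius 6.7, so the center H sits 6.7 in from both sides at H = (56.000, -16.200). That places the tangent points at M = (62.700, -16.200) on KM and D = (56.000, -22.900) on DN. Then |LD| = |D − L| = 60.501.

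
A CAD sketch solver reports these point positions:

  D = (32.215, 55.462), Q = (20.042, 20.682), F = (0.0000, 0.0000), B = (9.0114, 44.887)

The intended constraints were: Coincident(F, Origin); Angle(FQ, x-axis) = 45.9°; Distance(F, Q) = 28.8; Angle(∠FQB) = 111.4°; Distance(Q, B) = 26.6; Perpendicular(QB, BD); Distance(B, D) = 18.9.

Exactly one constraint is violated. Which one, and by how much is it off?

Distance(B, D) = 18.9 — off by 6.60.

F = (0.00, 0.00) ✓; FQ at 45.90° ✓; |FQ| = 28.80 ✓; ∠FQB = 111.4° ✓; |QB| = 26.60 ✓; ∠(QB, BD) = 90.00° ✓; |BD| = 25.50 ✗.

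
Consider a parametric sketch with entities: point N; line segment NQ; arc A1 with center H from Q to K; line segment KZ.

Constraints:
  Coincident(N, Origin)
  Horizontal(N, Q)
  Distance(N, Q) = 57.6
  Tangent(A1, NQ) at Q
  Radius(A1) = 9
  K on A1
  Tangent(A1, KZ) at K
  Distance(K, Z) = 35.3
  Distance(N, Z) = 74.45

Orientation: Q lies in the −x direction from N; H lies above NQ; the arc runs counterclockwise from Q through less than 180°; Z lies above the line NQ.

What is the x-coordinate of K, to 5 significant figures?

-48.971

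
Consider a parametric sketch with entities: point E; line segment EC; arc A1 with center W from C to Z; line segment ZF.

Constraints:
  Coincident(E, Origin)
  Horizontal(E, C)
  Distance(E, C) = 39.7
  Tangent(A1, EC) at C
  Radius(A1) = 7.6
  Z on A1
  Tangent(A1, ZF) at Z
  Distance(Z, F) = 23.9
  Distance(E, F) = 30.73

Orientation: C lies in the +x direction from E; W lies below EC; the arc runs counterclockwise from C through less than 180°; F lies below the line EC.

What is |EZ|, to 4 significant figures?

33.55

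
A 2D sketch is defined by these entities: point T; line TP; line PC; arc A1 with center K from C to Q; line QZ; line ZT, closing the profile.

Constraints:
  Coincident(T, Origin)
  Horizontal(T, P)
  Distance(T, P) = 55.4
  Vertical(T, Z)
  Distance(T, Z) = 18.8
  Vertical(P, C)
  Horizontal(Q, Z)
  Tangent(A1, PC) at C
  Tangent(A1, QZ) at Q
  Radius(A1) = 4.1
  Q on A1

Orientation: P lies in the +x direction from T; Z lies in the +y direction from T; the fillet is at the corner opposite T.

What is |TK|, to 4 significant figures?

53.36

T is at the origin; TP is horizontal with |TP| = 55.4 and P on the +x side, so P = (55.40, 0.000). T and Z share the same x with |TZ| = 18.8 and Z on the +y side, so Z = (0.000, 18.80). The virtual corner opposite T is at (55.40, 18.80). The tangent condition forces KC to be normal to PC and since A1 is tangent to QZ there, KQ ⟂ QZ, with radius 4.1, so the center K sits 4.1 in from both sides at K = (51.30, 14.70). Then |TK| = |K − T| = 53.36.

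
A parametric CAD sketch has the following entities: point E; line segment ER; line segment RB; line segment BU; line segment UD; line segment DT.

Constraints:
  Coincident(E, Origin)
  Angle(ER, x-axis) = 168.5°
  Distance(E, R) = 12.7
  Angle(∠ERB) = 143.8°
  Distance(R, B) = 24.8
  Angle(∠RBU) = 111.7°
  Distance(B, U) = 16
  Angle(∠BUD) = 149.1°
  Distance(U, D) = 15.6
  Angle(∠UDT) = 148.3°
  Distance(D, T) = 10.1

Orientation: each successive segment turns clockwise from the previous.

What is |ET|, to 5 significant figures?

44.034

∠BUD = 149.1° gives UD at 33.100° from the x-axis; with |UD| = 15.6, D = (-9.0534, 43.775). ∠UDT = 148.3° gives DT at 1.4000° from the x-axis; with |DT| = 10.1, T = (1.0436, 44.021). Then |ET| = |T − E| = 44.034.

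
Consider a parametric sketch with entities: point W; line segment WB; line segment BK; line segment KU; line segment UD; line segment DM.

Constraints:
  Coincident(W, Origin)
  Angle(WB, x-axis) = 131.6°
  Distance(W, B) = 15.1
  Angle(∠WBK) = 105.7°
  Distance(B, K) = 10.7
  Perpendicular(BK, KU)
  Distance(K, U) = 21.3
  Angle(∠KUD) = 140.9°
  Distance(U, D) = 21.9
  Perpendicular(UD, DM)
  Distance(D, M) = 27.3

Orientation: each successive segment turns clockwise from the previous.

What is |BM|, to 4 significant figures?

32.17

W is at the origin; WB runs at 131.6° with length 15.1, so B = (-10.03, 11.29). ∠WBK = 105.7° gives BK at 57.30° from the x-axis; with |BK| = 10.7, K = (-4.245, 20.30). BK ⟂ KU, so KU runs at -32.70°; with |KU| = 21.3, U = (13.68, 8.789). ∠KUD = 140.9° gives UD at -71.80° from the x-axis; with |UD| = 21.9, D = (20.52, -12.02). UD ⟂ DM, so DM runs at -161.8°; with |DM| = 27.3, M = (-5.415, -20.54). Then |BM| = |M − B| = 32.17.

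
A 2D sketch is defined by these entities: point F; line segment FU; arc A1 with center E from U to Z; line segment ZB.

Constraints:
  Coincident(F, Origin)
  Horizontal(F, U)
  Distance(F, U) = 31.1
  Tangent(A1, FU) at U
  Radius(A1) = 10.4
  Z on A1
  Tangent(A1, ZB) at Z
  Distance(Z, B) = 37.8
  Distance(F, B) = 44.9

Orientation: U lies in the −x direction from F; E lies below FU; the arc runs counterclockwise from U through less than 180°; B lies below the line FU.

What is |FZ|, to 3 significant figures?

42.2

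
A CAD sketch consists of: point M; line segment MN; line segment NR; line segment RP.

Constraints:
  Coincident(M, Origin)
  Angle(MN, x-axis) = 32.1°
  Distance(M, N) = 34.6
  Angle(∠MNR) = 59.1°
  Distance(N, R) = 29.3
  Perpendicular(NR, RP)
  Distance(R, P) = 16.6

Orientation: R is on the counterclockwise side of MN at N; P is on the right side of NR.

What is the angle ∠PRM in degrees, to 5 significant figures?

158.77°

M is at the origin; MN runs at 32.1° with length 34.6, so N = 34.6·(cos 32.1°, sin 32.1°) = (29.310, 18.386). ∠MNR = 59.1°, so NR runs at 32.1° + (180° − 59.1°) = 153.00° from the x-axis; with |NR| = 29.3, R = N + 29.3·(cos 153.00°, sin 153.00°) = (3.2039, 31.688). NR is perpendicular to RP; with |RP| = 16.6 on the right of NR, P = R + 16.6·(0.45399, 0.89101) = (10.740, 46.479). Then cos ∠PRM = RP·RM / (|RP||RM|), giving 158.77°.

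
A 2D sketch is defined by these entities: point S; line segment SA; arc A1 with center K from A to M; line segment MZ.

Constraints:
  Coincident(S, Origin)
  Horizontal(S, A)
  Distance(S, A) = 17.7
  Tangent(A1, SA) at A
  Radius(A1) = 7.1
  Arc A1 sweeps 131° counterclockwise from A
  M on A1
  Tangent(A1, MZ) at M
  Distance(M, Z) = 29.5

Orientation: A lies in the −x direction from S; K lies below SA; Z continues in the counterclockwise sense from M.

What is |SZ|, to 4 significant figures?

34.22

S is at the origin; S and A share the same y with |SA| = 17.7 and A on the −x side, so A = (-17.70, 0.000). The tangent condition forces KA to be normal to SA, so K = A + (0, -7.1) = (-17.70, -7.100). On A1, A sits at bearing 90° from K; a 131° counterclockwise sweep puts M at bearing 221°, so M = K + 7.1·(cos 221°, sin 221°) = (-23.06, -11.76). Since A1 is tangent to MZ there, KM ⟂ MZ, so MZ runs along (−sin 221°, cos 221°); with |MZ| = 29.5, Z = (-3.705, -34.02). Then |SZ| = |Z − S| = 34.22.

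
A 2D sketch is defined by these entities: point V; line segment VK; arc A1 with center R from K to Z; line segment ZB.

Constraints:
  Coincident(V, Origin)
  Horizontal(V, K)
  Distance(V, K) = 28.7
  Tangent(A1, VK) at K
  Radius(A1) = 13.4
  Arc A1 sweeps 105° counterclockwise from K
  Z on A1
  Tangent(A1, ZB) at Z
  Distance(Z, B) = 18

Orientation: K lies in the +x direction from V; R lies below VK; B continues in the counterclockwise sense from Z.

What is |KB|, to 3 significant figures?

35.2

V is at the origin; V and K share the same y with |VK| = 28.7 and K on the +x side, so K = (28.7, 0.00). Since A1 is tangent to VK there, RK ⟂ VK, so R = K + (0, -13.4) = (28.7, -13.4). On A1, K sits at bearing 90° from R; a 105° counterclockwise sweep puts Z at bearing 195°, so Z = R + 13.4·(cos 195°, sin 195°) = (15.8, -16.9). Tangency of A1 to ZB means the radius RZ is perpendicular to ZB, so ZB runs along (−sin 195°, cos 195°); with |ZB| = 18.0, B = (20.4, -34.3). Then |KB| = |B − K| = 35.2.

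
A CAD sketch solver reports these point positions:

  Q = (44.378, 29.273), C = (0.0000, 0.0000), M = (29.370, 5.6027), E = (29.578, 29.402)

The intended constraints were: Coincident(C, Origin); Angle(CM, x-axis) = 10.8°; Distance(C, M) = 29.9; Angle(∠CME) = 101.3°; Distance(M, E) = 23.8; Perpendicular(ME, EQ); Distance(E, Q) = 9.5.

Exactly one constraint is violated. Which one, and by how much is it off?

Distance(E, Q) = 9.5 — off by 5.30.

C = (0.00, 0.00) ✓; CM at 10.80° ✓; |CM| = 29.90 ✓; ∠CME = 101.3° ✓; |ME| = 23.80 ✓; ∠(ME, EQ) = 90.00° ✓; |EQ| = 14.80 ✗.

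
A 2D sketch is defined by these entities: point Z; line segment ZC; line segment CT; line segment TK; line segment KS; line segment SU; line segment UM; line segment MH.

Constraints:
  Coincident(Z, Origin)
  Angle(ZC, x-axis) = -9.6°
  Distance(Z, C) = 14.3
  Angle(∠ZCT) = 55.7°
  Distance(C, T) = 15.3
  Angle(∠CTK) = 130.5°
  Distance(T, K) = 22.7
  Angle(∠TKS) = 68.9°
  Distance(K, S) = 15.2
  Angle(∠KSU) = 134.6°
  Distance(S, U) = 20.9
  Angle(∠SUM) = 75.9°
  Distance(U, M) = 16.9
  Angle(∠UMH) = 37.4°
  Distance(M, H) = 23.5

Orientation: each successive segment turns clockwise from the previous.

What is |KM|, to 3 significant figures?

28.0

∠KSU = 134.6° gives SU at 20.1° from the x-axis; with |SU| = 20.9, U = (6.76, 8.95). ∠SUM = 75.9° gives UM at -84.0° from the x-axis; with |UM| = 16.9, M = (8.53, -7.86). Then |KM| = |M − K| = 28.0.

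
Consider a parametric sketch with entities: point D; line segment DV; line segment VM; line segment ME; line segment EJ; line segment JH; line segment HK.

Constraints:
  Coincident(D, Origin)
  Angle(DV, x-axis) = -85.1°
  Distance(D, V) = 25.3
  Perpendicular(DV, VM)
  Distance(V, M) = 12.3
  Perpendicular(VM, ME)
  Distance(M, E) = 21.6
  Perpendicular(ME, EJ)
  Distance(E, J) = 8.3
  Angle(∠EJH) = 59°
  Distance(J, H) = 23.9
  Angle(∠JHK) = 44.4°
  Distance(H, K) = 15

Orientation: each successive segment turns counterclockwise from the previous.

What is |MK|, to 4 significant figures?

17.40

∠EJH = 59.0° gives JH at -54.10° from the x-axis; with |JH| = 23.9, H = (18.32, -22.70). ∠JHK = 44.4° gives HK at 81.50° from the x-axis; with |HK| = 15.0, K = (20.53, -7.870). Then |MK| = |K − M| = 17.40.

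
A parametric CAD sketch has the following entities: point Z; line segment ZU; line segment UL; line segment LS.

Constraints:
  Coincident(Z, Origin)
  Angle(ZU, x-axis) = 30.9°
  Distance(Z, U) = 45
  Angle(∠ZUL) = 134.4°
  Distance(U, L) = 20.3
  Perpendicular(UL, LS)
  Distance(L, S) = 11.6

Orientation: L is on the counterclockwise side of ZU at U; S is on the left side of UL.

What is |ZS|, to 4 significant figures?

55.71

Z is at the origin; ZU runs at 30.9° with length 45.0, so U = 45.0·(cos 30.9°, sin 30.9°) = (38.61, 23.11). ∠ZUL = 134.4°, so UL runs at 30.9° + (180° − 134.4°) = 76.50° from the x-axis; with |UL| = 20.3, L = U + 20.3·(cos 76.50°, sin 76.50°) = (43.35, 42.85). UL is perpendicular to LS; with |LS| = 11.6 on the left of UL, S = L + 11.6·(-0.9724, 0.2334) = (32.07, 45.56). Then |ZS| = |S − Z| = 55.71.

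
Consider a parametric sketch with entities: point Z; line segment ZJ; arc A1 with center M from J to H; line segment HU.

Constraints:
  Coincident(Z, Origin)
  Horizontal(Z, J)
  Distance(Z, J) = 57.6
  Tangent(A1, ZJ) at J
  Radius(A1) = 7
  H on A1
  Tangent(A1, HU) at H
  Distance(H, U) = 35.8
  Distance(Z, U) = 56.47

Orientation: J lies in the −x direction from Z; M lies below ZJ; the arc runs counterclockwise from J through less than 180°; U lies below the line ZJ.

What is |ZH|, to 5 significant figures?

64.071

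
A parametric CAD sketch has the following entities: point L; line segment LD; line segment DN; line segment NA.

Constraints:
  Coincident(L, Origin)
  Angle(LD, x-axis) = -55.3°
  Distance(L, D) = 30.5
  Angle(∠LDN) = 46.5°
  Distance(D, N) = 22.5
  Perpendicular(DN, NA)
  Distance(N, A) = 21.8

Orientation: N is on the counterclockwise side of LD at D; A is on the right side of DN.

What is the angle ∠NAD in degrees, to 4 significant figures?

45.91°

L is at the origin; LD runs at -55.3° with length 30.5, so D = 30.5·(cos -55.3°, sin -55.3°) = (17.36, -25.08). ∠LDN = 46.5°, so DN runs at -55.3° + (180° − 46.5°) = 78.20° from the x-axis; with |DN| = 22.5, N = D + 22.5·(cos 78.20°, sin 78.20°) = (21.96, -3.051). The perpendicularity gives NA at right angles to DN; with |NA| = 21.8 on the right of DN, A = N + 21.8·(0.9789, -0.2045) = (43.30, -7.509). Then cos ∠NAD = AN·AD / (|AN||AD|), giving 45.91°.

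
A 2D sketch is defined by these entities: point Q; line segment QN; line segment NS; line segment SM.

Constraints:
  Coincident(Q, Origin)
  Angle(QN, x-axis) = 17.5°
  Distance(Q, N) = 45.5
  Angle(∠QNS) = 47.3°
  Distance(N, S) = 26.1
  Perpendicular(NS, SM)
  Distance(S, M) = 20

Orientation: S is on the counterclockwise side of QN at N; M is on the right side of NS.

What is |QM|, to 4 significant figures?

53.65

Q is at the origin; QN runs at 17.5° with length 45.5, so N = 45.5·(cos 17.5°, sin 17.5°) = (43.39, 13.68). ∠QNS = 47.3°, so NS runs at 17.5° + (180° − 47.3°) = 150.2° from the x-axis; with |NS| = 26.1, S = N + 26.1·(cos 150.2°, sin 150.2°) = (20.75, 26.65). NS is perpendicular to SM; with |SM| = 20.0 on the right of NS, M = S + 20.0·(0.4970, 0.8678) = (30.68, 44.01). Then |QM| = |M − Q| = 53.65.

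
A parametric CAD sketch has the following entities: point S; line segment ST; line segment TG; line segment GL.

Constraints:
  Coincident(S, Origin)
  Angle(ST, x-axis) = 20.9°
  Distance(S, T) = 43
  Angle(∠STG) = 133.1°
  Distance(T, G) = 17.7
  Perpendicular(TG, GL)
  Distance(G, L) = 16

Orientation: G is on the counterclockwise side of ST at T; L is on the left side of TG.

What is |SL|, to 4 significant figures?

49.53

∠STG = 133.1°, so TG runs at 20.9° + (180° − 133.1°) = 67.80° from the x-axis; with |TG| = 17.7, G = T + 17.7·(cos 67.80°, sin 67.80°) = (46.86, 31.73). TG ⟂ GL; with |GL| = 16.0 on the left of TG, L = G + 16.0·(-0.9259, 0.3778) = (32.04, 37.77). Then |SL| = |L − S| = 49.53.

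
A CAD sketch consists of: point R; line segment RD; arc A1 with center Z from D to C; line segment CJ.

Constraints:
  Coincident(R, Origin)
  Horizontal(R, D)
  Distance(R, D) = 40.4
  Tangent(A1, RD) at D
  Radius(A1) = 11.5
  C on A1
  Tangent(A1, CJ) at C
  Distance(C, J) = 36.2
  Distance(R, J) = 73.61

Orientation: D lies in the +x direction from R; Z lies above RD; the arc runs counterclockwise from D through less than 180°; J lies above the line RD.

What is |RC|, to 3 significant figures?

52.6

Checks: R = (0.00, 0.00) ✓; |ZC| = 11.50 ✓; ∠(ZC, CJ) = 90.00° ✓; |CJ| = 36.20 ✓; |RJ| = 73.61 ✓.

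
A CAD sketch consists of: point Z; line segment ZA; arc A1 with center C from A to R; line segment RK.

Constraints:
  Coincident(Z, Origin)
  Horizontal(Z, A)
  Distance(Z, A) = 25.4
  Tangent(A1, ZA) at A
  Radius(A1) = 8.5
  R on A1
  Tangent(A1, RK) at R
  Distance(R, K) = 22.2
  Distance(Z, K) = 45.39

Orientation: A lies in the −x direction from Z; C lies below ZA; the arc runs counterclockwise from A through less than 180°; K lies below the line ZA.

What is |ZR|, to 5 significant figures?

35.012

Checks: |CA| = 8.500 ✓; |CR| = 8.500 ✓; ∠(CR, RK) = 90.00° ✓; |RK| = 22.20 ✓; |ZK| = 45.39 ✓.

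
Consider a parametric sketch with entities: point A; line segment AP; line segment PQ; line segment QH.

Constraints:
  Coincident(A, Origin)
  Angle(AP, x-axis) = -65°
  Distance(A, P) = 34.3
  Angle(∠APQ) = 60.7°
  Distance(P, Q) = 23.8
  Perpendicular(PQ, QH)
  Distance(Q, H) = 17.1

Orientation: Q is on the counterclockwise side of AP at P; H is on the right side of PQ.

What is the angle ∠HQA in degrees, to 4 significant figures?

166.8°

∠APQ = 60.7°, so PQ runs at -65.0° + (180° − 60.7°) = 54.30° from the x-axis; with |PQ| = 23.8, Q = P + 23.8·(cos 54.30°, sin 54.30°) = (28.38, -11.76). PQ is perpendicular to QH; with |QH| = 17.1 on the right of PQ, H = Q + 17.1·(0.8121, -0.5835) = (42.27, -21.74). Then cos ∠HQA = QH·QA / (|QH||QA|), giving 166.8°.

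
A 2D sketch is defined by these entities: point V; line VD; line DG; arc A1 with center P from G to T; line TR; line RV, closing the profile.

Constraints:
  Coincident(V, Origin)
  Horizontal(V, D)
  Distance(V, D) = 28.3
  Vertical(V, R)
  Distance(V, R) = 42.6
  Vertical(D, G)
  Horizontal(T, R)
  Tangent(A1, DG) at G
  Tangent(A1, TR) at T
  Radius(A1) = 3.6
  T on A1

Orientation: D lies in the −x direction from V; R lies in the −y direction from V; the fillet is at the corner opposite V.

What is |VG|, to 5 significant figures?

48.186

V is at the origin; VD is horizontal with |VD| = 28.3 and D on the −x side, so D = (-28.300, 0.0000). V and R share the same x with |VR| = 42.6 and R on the −y side, so R = (0.0000, -42.600). The virtual corner opposite V is at (-28.300, -42.600). Since A1 is tangent to DG there, PG ⟂ DG and since A1 is tangent to TR there, PT ⟂ TR, with radius 3.6, so the center P sits 3.6 in from both sides at P = (-24.700, -39.000). That places the tangent points at G = (-28.300, -39.000) on DG and T = (-24.700, -42.600) on TR. Then |VG| = |G − V| = 48.186.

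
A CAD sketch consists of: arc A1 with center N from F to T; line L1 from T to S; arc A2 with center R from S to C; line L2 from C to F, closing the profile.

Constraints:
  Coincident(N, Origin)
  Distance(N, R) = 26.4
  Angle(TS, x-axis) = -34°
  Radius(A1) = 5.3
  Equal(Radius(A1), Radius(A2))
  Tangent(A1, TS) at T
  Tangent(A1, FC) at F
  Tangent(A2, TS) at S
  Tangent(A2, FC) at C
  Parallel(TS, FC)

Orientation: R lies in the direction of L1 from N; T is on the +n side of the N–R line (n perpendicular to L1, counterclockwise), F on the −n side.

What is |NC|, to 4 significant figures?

26.93

The slot axis is L1's direction at -34.0°, so u = (cos -34.0°, sin -34.0°) = (0.8290, -0.5592) and n = (−sin -34.0°, cos -34.0°) = (0.5592, 0.8290). N is at the origin and R lies 26.4 along u from N, so R = 26.4·u = (21.89, -14.76). Tangency of A1 to both parallel lines with radius 5.3 puts T and F at N ± 5.3·n: T = (2.964, 4.394), F = (-2.964, -4.394). Equal radii place S and C the same way about R: S = R + 5.3·n = (24.85, -10.37), C = R − 5.3·n = (18.92, -19.16). Then |NC| = |C − N| = 26.93.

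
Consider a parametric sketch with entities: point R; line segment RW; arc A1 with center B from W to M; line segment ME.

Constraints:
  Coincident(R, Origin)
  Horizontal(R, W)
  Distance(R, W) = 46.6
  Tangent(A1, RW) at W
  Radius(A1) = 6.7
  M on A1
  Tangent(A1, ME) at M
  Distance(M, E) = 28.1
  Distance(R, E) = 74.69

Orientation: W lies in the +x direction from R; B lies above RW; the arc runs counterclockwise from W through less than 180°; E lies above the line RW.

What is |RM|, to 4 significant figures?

51.22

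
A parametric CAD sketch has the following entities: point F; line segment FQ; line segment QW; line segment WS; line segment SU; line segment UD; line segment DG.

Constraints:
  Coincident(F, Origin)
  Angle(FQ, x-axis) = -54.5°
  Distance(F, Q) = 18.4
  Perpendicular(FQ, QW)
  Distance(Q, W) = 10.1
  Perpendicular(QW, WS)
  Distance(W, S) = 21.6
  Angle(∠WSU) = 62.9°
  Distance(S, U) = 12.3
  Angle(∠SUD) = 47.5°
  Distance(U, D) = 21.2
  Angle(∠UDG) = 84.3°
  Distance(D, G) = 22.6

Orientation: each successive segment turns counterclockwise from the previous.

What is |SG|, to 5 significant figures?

17.129

F is at the origin; FQ runs at -54.5° with length 18.4, so Q = (10.685, -14.980). FQ ⟂ QW, so QW runs at 35.500°; with |QW| = 10.1, W = (18.908, -9.1146). QW is perpendicular to WS, so WS runs at 125.50°; with |WS| = 21.6, S = (6.3643, 8.4703). ∠WSU = 62.9° gives SU at -117.40° from the x-axis; with |SU| = 12.3, U = (0.70386, -2.4499). ∠SUD = 47.5° gives UD at 15.100° from the x-axis; with |UD| = 21.2, D = (21.172, 3.0728). ∠UDG = 84.3° gives DG at 110.80° from the x-axis; with |DG| = 22.6, G = (13.146, 24.200). Then |SG| = |G − S| = 17.129.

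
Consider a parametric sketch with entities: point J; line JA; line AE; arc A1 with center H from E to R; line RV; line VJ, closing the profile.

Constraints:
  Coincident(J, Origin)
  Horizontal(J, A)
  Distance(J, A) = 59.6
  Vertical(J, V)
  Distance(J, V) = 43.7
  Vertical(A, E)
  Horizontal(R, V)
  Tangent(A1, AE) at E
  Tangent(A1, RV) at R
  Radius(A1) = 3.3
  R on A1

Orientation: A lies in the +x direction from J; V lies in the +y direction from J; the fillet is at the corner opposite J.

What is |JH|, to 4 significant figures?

69.30

J is at the origin; J and A share the same y with |JA| = 59.6 and A on the +x side, so A = (59.60, 0.000). J and V share the same x with |JV| = 43.7 and V on the +y side, so V = (0.000, 43.70). The virtual corner opposite J is at (59.60, 43.70). Since A1 is tangent to AE there, HE ⟂ AE and since A1 is tangent to RV there, HR ⟂ RV, with radius 3.3, so the center H sits 3.3 in from both sides at H = (56.30, 40.40). Then |JH| = |H − J| = 69.30.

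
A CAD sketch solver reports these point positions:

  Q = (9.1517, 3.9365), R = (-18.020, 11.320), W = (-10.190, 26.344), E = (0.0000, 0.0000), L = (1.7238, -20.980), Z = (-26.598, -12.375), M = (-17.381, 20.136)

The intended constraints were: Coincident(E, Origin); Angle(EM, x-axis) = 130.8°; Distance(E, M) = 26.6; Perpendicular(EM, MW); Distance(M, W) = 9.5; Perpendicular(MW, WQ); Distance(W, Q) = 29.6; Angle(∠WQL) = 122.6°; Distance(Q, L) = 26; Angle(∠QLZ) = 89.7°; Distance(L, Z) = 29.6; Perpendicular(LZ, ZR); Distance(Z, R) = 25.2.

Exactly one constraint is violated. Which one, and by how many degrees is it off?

Perpendicular(LZ, ZR) — off by 3.00°.

E = (0.00, 0.00) ✓; EM at 130.8° ✓; |EM| = 26.60 ✓; ∠(EM, MW) = 90.00° ✓; |MW| = 9.500 ✓; ∠(MW, WQ) = 90.00° ✓; |WQ| = 29.60 ✓; ∠WQL = 122.6° ✓; |QL| = 26.00 ✓; ∠QLZ = 89.70° ✓; |LZ| = 29.60 ✓; ∠(LZ, ZR) = 93.00° ✗; |ZR| = 25.20 ✓.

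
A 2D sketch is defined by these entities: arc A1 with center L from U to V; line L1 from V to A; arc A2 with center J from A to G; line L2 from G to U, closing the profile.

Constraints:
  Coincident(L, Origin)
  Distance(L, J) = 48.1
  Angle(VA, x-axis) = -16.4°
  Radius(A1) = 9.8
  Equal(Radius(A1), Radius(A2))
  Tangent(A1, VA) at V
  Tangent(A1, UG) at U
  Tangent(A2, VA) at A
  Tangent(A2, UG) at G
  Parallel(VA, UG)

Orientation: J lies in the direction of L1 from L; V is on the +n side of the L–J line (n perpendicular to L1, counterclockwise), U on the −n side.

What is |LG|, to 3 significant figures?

49.1

The slot axis is L1's direction at -16.4°, so u = (cos -16.4°, sin -16.4°) = (0.959, -0.282) and n = (−sin -16.4°, cos -16.4°) = (0.282, 0.959). L is at the origin and J lies 48.1 along u from L, so J = 48.1·u = (46.1, -13.6). Tangency of A1 to both parallel lines with radius 9.8 puts V and U at L ± 9.8·n: V = (2.77, 9.40), U = (-2.77, -9.40). Equal radii place A and G the same way about J: A = J + 9.8·n = (48.9, -4.18), G = J − 9.8·n = (43.4, -23.0). Then |LG| = |G − L| = 49.1.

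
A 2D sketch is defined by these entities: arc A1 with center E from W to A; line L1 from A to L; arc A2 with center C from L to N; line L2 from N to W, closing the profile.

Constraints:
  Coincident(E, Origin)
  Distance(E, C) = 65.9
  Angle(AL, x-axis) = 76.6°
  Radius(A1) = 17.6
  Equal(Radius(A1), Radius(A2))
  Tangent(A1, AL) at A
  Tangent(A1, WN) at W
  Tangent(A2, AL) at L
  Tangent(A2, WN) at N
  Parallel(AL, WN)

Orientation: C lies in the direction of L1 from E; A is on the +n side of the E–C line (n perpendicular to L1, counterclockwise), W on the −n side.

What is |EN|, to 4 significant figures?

68.21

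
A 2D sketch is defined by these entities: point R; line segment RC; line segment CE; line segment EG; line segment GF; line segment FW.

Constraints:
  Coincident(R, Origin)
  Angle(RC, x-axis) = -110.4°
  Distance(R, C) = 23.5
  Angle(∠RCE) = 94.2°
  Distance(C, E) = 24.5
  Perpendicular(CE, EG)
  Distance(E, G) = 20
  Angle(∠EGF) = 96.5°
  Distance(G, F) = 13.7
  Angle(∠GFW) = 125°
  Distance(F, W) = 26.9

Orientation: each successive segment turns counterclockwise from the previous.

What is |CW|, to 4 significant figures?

7.077

∠EGF = 96.5° gives GF at 148.9° from the x-axis; with |GF| = 13.7, F = (10.68, -6.964). ∠GFW = 125.0° gives FW at -156.1° from the x-axis; with |FW| = 26.9, W = (-13.91, -17.86). Then |CW| = |W − C| = 7.077.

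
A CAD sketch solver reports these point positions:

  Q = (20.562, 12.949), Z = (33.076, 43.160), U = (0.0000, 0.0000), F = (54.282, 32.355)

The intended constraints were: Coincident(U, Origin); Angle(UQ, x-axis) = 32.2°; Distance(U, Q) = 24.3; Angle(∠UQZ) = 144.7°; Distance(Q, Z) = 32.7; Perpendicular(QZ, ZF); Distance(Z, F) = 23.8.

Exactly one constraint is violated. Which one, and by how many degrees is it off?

Perpendicular(QZ, ZF) — off by 4.50°.

U = (0.00, 0.00) ✓; UQ at 32.20° ✓; |UQ| = 24.30 ✓; ∠UQZ = 144.7° ✓; |QZ| = 32.70 ✓; ∠(QZ, ZF) = 94.50° ✗; |ZF| = 23.80 ✓.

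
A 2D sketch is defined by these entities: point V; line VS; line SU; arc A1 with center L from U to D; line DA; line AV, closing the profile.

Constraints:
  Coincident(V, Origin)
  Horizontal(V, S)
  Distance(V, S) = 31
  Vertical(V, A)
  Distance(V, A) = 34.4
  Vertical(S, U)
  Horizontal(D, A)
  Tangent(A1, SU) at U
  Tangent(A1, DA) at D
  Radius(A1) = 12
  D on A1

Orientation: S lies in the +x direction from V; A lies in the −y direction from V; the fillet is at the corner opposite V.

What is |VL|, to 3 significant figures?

29.4

V is at the origin; V and S share the same y with |VS| = 31.0 and S on the +x side, so S = (31.0, 0.00). V and A share the same x with |VA| = 34.4 and A on the −y side, so A = (0.00, -34.4). The virtual corner opposite V is at (31.0, -34.4). Since A1 is tangent to SU there, LU ⟂ SU and tangency of A1 to DA means the radius LD is perpendicular to DA, with radius 12.0, so the center L sits 12.0 in from both sides at L = (19.0, -22.4). Then |VL| = |L − V| = 29.4.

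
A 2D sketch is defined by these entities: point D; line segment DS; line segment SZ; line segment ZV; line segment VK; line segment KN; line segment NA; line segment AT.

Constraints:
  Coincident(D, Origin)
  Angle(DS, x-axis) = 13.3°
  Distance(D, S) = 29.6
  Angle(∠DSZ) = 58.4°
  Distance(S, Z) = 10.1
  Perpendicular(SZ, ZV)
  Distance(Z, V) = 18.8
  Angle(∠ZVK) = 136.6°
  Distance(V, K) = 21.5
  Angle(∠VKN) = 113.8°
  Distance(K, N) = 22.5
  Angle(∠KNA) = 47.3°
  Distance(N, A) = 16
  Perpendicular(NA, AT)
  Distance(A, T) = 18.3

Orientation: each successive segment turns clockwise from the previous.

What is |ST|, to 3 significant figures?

35.8

D is at the origin; DS runs at 13.3° with length 29.6, so S = (28.8, 6.81). ∠DSZ = 58.4° gives SZ at -108° from the x-axis; with |SZ| = 10.1, Z = (25.6, -2.78). SZ is perpendicular to ZV, so ZV runs at 162°; with |ZV| = 18.8, V = (7.79, 3.12). ∠ZVK = 136.6° gives VK at 118° from the x-axis; with |VK| = 21.5, K = (-2.41, 22.1). ∠VKN = 113.8° gives KN at 52.1° from the x-axis; with |KN| = 22.5, N = (11.4, 39.8). ∠KNA = 47.3° gives NA at -80.6° from the x-axis; with |NA| = 16.0, A = (14.0, 24.0). NA ⟂ AT, so AT runs at -171°; with |AT| = 18.3, T = (-4.03, 21.0). Then |ST| = |T − S| = 35.8.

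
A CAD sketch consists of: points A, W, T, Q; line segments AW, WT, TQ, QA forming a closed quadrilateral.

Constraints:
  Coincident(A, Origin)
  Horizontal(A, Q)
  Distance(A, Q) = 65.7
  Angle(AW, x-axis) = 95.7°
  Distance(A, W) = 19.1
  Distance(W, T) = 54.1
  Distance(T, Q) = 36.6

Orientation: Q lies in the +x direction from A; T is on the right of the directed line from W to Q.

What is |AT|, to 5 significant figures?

40.693

Checks: |WT| = 54.10 ✓; |TQ| = 36.60 ✓.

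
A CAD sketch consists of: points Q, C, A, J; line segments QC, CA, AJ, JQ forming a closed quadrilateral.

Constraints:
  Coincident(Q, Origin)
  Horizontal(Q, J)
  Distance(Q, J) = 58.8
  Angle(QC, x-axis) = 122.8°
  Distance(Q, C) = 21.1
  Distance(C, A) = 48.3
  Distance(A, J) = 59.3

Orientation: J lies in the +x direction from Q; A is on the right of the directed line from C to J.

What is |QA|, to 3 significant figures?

27.9

Checks: QC at 122.8° ✓; |CA| = 48.30 ✓; |AJ| = 59.30 ✓.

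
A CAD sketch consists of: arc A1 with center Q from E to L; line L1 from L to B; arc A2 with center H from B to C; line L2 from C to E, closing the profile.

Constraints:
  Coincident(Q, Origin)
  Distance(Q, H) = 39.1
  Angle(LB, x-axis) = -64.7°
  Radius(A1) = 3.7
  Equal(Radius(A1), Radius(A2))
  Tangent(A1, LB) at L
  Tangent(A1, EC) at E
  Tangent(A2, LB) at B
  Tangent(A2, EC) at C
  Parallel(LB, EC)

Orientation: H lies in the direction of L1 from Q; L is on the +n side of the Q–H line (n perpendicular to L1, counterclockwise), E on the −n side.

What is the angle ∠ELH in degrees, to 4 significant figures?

84.59°

Q is at the origin and H lies 39.1 along u from Q, so H = 39.1·u = (16.71, -35.35). Tangency of A1 to both parallel lines with radius 3.7 puts L and E at Q ± 3.7·n: L = (3.345, 1.581), E = (-3.345, -1.581). Then cos ∠ELH = LE·LH / (|LE||LH|), giving 84.59°.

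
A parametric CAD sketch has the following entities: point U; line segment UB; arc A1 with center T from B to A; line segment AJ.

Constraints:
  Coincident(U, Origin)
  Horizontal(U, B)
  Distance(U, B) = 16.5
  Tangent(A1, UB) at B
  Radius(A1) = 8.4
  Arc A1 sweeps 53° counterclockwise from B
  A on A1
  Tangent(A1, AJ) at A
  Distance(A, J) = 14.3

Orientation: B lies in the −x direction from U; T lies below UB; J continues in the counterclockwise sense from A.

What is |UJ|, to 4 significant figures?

35.07

U is at the origin; U and B share the same y with |UB| = 16.5 and B on the −x side, so B = (-16.50, 0.000). The tangent condition forces TB to be normal to UB, so T = B + (0, -8.4) = (-16.50, -8.400). On A1, B sits at bearing 90° from T; a 53° counterclockwise sweep puts A at bearing 143°, so A = T + 8.4·(cos 143°, sin 143°) = (-23.21, -3.345). The tangent condition forces TA to be normal to AJ, so AJ runs along (−sin 143°, cos 143°); with |AJ| = 14.3, J = (-31.81, -14.77). Then |UJ| = |J − U| = 35.07.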